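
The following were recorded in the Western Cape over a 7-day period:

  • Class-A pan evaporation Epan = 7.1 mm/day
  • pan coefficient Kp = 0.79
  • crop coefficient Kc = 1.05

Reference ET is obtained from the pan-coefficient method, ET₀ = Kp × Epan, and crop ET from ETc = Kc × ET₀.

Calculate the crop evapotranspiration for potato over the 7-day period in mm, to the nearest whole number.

ET₀ = 0.79 × 7.1 = 5.6090 mm/d
ETc = Kc × ET₀ = 1.05 × 5.6090 = 5.8895 mm/d
Over 7 days: 5.8895 × 7 = 41.227 mm

41 mm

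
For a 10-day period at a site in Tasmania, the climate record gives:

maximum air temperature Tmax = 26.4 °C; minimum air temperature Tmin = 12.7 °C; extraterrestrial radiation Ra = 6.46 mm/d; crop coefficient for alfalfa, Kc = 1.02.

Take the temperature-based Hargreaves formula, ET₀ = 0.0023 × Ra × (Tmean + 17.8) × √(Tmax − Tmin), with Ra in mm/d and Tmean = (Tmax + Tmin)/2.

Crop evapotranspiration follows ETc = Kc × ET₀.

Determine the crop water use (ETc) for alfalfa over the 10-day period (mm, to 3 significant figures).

Tmean = (26.4 + 12.7)/2 = 19.55 °C
ET₀ = 0.0023 × 6.46 × (19.55 + 17.8) × √13.7 = 0.0023 × 6.46 × 37.35 × 3.7014 = 2.0541 mm/d
ETc = Kc × ET₀ = 1.02 × 2.0541 = 2.0952 mm/d
Over 10 days: 2.0952 × 10 = 20.952 mm

21.0 mm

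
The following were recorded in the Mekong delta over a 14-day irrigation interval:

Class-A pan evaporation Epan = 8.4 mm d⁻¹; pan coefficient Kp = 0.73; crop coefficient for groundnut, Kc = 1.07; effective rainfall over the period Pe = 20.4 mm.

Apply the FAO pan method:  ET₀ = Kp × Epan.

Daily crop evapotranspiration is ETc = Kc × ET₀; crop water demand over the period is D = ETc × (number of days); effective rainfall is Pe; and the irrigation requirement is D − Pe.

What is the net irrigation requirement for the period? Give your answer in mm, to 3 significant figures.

71.5 mm

ET₀ = 0.73 × 8.4 = 6.1320 mm/d
ETc = Kc × ET₀ = 1.07 × 6.1320 = 6.5612 mm/d
Crop demand D = ETc × 14 d = 6.5612 × 14 = 91.857 mm
D − Pe = 91.857 − 20.4 = 71.457 mm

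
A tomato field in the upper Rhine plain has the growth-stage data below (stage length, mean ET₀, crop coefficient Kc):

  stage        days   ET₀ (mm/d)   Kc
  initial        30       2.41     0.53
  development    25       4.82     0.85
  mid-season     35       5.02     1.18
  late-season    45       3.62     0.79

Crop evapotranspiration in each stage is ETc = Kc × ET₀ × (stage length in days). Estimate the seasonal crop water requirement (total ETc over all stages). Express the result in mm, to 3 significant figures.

477 mm

initial: 0.53 × 2.41 × 30 = 38.32 mm
development: 0.85 × 4.82 × 25 = 102.43 mm
mid-season: 1.18 × 5.02 × 35 = 207.33 mm
late-season: 0.79 × 3.62 × 45 = 128.69 mm
Seasonal total = 476.77 mm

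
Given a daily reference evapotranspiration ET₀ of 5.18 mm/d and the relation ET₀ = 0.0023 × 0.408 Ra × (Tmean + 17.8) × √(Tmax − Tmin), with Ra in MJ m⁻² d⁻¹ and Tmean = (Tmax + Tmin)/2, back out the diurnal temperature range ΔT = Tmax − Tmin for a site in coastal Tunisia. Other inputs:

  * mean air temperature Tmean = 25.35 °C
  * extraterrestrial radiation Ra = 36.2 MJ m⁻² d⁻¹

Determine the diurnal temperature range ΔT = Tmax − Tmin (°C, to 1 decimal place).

√ΔT = ET₀ / [0.0023 × 0.408 × Ra × (Tmean+17.8)] = 5.18 / (0.0023 × 14.7696 × 43.15) = 3.5339
ΔT = 3.5339² = 12.488 °C

12.5 °C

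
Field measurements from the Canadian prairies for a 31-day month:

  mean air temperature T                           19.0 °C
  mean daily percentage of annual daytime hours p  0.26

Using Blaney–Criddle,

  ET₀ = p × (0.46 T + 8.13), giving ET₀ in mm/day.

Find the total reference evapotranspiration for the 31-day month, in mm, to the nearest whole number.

ET₀ = 0.26 × (0.46 × 19.0 + 8.13) = 0.26 × 16.870 = 4.3862 mm/d
Monthly total = 4.3862 × 31 = 135.972 mm

136 mm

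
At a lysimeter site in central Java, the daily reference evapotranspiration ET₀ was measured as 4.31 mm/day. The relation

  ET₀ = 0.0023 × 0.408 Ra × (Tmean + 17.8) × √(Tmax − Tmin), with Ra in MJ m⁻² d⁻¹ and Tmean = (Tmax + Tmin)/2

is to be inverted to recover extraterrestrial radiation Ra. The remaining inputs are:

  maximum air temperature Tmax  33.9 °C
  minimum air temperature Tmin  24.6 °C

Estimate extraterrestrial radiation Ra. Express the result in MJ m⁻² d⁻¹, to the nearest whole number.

Tmean = (33.9+24.6)/2 = 29.25 °C; ΔT = 9.3
Ra = ET₀ / [0.0023 × 0.408 × (Tmean+17.8) × √ΔT]
   = 4.31 / (0.0023 × 0.408 × 47.05 × 3.0496) = 32.010 MJ m⁻² d⁻¹

32 MJ m⁻² d⁻¹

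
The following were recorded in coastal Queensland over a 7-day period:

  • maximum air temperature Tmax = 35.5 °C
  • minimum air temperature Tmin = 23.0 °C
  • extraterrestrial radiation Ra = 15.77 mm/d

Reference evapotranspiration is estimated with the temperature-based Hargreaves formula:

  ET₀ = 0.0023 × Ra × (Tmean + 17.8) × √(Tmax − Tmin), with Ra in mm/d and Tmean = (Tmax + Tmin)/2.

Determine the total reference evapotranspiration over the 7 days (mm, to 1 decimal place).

42.2 mm

Tmean = (35.5 + 23.0)/2 = 29.25 °C
ET₀ = 0.0023 × 15.77 × (29.25 + 17.8) × √12.5 = 0.0023 × 15.77 × 47.05 × 3.5355 = 6.0335 mm/d
Over 7 days: 6.0335 × 7 = 42.235 mm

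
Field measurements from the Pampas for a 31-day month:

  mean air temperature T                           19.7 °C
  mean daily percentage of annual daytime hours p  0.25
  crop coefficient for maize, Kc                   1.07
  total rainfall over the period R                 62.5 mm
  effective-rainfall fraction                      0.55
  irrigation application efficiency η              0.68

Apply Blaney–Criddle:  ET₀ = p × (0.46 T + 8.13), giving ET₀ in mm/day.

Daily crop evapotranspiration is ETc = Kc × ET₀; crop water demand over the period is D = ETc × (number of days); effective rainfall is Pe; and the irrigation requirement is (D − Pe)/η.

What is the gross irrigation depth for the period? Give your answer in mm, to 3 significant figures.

159 mm

ET₀ = 0.25 × (0.46 × 19.7 + 8.13) = 0.25 × 17.192 = 4.2980 mm/d
ETc = Kc × ET₀ = 1.07 × 4.2980 = 4.5989 mm/d
Crop demand D = ETc × 31 d = 4.5989 × 31 = 142.566 mm
Pe = 0.55 × 62.5 = 34.375 mm
D − Pe = 142.566 − 34.375 = 108.191 mm
Gross irrigation = 108.191 / 0.68 = 159.104 mm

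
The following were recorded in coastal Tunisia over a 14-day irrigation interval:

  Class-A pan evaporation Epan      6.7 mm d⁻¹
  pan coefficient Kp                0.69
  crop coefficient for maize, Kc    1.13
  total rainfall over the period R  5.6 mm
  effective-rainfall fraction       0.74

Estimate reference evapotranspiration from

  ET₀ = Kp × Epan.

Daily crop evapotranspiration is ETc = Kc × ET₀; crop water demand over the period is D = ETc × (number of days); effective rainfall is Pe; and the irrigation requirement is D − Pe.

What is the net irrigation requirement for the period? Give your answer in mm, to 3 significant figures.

69.0 mm

ET₀ = 0.69 × 6.7 = 4.6230 mm/d
ETc = Kc × ET₀ = 1.13 × 4.6230 = 5.2240 mm/d
Crop demand D = ETc × 14 d = 5.2240 × 14 = 73.136 mm
Pe = 0.74 × 5.6 = 4.144 mm
D − Pe = 73.136 − 4.144 = 68.992 mm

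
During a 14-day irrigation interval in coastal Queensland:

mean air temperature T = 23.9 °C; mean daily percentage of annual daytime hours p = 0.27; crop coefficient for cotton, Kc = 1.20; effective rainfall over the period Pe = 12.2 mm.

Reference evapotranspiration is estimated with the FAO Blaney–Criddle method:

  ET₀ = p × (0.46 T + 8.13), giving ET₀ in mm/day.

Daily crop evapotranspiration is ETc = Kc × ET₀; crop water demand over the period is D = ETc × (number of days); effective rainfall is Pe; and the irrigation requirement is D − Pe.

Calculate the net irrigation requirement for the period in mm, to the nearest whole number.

ET₀ = 0.27 × (0.46 × 23.9 + 8.13) = 0.27 × 19.124 = 5.1635 mm/d
ETc = Kc × ET₀ = 1.20 × 5.1635 = 6.1962 mm/d
Crop demand D = ETc × 14 d = 6.1962 × 14 = 86.747 mm
D − Pe = 86.747 − 12.2 = 74.547 mm

75 mm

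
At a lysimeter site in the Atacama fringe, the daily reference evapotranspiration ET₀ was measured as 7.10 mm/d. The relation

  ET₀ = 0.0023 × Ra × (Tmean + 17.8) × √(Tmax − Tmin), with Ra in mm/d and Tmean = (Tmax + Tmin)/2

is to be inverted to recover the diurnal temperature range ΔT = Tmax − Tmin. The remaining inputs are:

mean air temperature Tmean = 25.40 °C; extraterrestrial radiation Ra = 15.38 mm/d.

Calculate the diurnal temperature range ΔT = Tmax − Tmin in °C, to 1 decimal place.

√ΔT = ET₀ / [0.0023 × Ra × (Tmean+17.8)] = 7.10 / (0.0023 × 15.38 × 43.20) = 4.6461
ΔT = 4.6461² = 21.586 °C

21.6 °C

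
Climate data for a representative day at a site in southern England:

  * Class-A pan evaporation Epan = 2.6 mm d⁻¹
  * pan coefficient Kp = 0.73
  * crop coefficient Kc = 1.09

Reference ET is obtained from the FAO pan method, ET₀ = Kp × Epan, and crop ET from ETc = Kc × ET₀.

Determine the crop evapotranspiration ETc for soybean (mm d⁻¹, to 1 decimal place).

2.1 mm d⁻¹

ET₀ = 0.73 × 2.6 = 1.8980 mm/d
ETc = Kc × ET₀ = 1.09 × 1.8980 = 2.0688 mm/d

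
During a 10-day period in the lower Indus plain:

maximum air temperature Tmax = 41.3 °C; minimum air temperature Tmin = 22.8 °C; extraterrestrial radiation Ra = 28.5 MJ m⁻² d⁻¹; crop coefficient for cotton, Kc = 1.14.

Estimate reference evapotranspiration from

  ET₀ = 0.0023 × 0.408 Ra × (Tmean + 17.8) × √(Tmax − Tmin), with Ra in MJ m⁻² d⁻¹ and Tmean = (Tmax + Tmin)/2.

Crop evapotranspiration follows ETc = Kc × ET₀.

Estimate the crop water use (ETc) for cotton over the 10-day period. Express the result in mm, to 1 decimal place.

Tmean = (41.3 + 22.8)/2 = 32.05 °C
0.408 Ra = 0.408 × 28.5 = 11.6280 mm/d equivalent
ET₀ = 0.0023 × 11.6280 × (32.05 + 17.8) × √18.5 = 0.0023 × 11.6280 × 49.85 × 4.3012 = 5.7344 mm/d
ETc = Kc × ET₀ = 1.14 × 5.7344 = 6.5372 mm/d
Over 10 days: 6.5372 × 10 = 65.372 mm

65.4 mm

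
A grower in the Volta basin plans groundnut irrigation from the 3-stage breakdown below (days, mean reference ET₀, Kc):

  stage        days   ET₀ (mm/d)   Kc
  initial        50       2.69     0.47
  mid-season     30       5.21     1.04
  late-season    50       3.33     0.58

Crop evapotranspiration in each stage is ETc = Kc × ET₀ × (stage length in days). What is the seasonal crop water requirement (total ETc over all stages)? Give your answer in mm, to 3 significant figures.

initial: 0.47 × 2.69 × 50 = 63.22 mm
mid-season: 1.04 × 5.21 × 30 = 162.55 mm
late-season: 0.58 × 3.33 × 50 = 96.57 mm
Seasonal total = 322.34 mm

322 mm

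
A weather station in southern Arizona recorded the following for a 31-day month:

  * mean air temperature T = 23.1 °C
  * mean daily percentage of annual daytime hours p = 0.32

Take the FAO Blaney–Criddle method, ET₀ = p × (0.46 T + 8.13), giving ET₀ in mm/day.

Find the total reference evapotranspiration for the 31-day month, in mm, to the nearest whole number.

186 mm

ET₀ = 0.32 × (0.46 × 23.1 + 8.13) = 0.32 × 18.756 = 6.0019 mm/d
Monthly total = 6.0019 × 31 = 186.059 mm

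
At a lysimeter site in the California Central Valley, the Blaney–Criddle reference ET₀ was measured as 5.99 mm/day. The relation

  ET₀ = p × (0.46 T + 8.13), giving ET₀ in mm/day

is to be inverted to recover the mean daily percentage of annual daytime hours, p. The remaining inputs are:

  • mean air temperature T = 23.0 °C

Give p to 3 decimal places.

p = ET₀ / (0.46 T + 8.13) = 5.99 / (0.46 × 23.0 + 8.13) = 5.99 / 18.710 = 0.3201

0.320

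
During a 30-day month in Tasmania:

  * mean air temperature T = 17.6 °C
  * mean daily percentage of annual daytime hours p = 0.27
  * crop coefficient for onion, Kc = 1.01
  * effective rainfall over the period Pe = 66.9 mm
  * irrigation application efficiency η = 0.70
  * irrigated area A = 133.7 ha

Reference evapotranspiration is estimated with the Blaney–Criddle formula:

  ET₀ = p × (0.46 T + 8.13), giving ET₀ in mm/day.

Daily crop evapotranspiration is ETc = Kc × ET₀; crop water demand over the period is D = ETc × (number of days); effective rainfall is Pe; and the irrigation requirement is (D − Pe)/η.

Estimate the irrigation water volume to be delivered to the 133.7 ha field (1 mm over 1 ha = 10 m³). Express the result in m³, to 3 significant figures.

126000 m³

ET₀ = 0.27 × (0.46 × 17.6 + 8.13) = 0.27 × 16.226 = 4.3810 mm/d
ETc = Kc × ET₀ = 1.01 × 4.3810 = 4.4248 mm/d
Crop demand D = ETc × 30 d = 4.4248 × 30 = 132.744 mm
D − Pe = 132.744 − 66.9 = 65.844 mm
Gross irrigation = 65.844 / 0.70 = 94.063 mm
Volume = 94.063 mm × 133.7 ha × 10 = 125762.2 m³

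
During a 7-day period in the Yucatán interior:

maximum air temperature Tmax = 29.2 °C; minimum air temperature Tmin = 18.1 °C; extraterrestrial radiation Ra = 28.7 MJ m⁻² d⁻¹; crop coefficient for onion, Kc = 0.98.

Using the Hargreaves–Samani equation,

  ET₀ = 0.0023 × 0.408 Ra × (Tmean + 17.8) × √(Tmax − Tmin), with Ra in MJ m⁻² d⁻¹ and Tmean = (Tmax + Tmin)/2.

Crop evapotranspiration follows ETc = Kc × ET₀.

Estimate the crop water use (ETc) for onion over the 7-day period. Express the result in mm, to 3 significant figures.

25.5 mm

Tmean = (29.2 + 18.1)/2 = 23.65 °C
0.408 Ra = 0.408 × 28.7 = 11.7096 mm/d equivalent
ET₀ = 0.0023 × 11.7096 × (23.65 + 17.8) × √11.1 = 0.0023 × 11.7096 × 41.45 × 3.3317 = 3.7193 mm/d
ETc = Kc × ET₀ = 0.98 × 3.7193 = 3.6449 mm/d
Over 7 days: 3.6449 × 7 = 25.514 mm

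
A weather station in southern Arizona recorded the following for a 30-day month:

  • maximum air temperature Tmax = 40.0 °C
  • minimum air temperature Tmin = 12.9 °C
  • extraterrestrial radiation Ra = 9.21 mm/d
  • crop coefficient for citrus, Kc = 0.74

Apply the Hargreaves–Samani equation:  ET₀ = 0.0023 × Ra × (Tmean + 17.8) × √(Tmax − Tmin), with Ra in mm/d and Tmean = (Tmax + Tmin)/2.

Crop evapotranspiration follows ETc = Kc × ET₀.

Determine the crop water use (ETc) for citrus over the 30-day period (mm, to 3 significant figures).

108 mm

Tmean = (40.0 + 12.9)/2 = 26.45 °C
ET₀ = 0.0023 × 9.21 × (26.45 + 17.8) × √27.1 = 0.0023 × 9.21 × 44.25 × 5.2058 = 4.8796 mm/d
ETc = Kc × ET₀ = 0.74 × 4.8796 = 3.6109 mm/d
Over 30 days: 3.6109 × 30 = 108.327 mm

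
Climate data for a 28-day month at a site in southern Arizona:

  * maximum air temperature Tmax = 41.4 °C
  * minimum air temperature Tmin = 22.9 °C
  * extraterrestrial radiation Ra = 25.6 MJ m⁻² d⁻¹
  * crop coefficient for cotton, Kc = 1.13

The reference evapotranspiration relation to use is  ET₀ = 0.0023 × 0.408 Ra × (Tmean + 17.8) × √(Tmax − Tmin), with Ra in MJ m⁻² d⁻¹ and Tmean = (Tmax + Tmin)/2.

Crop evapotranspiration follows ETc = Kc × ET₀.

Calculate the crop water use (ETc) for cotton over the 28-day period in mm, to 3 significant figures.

Tmean = (41.4 + 22.9)/2 = 32.15 °C
0.408 Ra = 0.408 × 25.6 = 10.4448 mm/d equivalent
ET₀ = 0.0023 × 10.4448 × (32.15 + 17.8) × √18.5 = 0.0023 × 10.4448 × 49.95 × 4.3012 = 5.1612 mm/d
ETc = Kc × ET₀ = 1.13 × 5.1612 = 5.8322 mm/d
Over 28 days: 5.8322 × 28 = 163.302 mm

163 mm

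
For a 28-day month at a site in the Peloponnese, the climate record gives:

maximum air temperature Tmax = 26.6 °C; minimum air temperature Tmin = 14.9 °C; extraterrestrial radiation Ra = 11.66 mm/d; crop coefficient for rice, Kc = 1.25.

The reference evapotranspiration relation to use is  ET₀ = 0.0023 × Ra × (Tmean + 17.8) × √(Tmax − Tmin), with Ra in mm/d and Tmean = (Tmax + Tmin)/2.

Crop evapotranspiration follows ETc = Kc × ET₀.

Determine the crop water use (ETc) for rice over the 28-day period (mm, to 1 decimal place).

123.8 mm

Tmean = (26.6 + 14.9)/2 = 20.75 °C
ET₀ = 0.0023 × 11.66 × (20.75 + 17.8) × √11.7 = 0.0023 × 11.66 × 38.55 × 3.4205 = 3.5362 mm/d
ETc = Kc × ET₀ = 1.25 × 3.5362 = 4.4203 mm/d
Over 28 days: 4.4203 × 28 = 123.768 mm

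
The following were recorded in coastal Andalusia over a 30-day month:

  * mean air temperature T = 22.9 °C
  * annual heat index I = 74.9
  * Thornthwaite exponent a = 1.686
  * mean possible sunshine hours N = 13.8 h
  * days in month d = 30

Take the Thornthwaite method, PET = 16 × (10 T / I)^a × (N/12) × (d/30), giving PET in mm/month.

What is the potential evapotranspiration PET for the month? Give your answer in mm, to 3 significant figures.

10T/I = 10 × 22.9 / 74.9 = 3.0574
(10T/I)^a = 3.0574^1.686 = 6.5812
Uncorrected PET = 16 × 6.5812 = 105.299 mm
Correction = (N/12)(d/30) = (13.8/12)(30/30) = 1.1500
PET = 105.299 × 1.1500 = 121.094 mm/month

121 mm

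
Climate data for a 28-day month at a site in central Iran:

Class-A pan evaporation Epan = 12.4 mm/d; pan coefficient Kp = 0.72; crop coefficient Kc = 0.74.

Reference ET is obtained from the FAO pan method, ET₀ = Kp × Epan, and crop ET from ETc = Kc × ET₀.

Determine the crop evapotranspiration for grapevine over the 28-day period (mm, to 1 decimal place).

ET₀ = 0.72 × 12.4 = 8.9280 mm/d
ETc = Kc × ET₀ = 0.74 × 8.9280 = 6.6067 mm/d
Over 28 days: 6.6067 × 28 = 184.988 mm

185.0 mm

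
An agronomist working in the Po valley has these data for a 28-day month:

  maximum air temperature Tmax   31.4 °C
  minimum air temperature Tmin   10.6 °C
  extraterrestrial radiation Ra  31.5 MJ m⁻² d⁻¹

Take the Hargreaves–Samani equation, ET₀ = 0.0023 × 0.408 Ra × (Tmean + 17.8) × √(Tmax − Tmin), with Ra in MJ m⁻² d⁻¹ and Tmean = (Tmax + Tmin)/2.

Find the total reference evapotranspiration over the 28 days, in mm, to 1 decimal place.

146.5 mm

Tmean = (31.4 + 10.6)/2 = 21.00 °C
0.408 Ra = 0.408 × 31.5 = 12.8520 mm/d equivalent
ET₀ = 0.0023 × 12.8520 × (21.00 + 17.8) × √20.8 = 0.0023 × 12.8520 × 38.80 × 4.5607 = 5.2307 mm/d
Over 28 days: 5.2307 × 28 = 146.460 mm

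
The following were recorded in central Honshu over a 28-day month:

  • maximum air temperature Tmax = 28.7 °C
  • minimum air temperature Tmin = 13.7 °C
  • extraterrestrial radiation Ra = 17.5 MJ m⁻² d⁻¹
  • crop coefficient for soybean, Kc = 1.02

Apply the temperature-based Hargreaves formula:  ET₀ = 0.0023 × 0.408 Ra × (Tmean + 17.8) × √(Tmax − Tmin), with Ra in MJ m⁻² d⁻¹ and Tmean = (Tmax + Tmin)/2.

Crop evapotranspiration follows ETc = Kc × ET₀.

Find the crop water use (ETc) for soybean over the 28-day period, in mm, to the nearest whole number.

71 mm

Tmean = (28.7 + 13.7)/2 = 21.20 °C
0.408 Ra = 0.408 × 17.5 = 7.1400 mm/d equivalent
ET₀ = 0.0023 × 7.1400 × (21.20 + 17.8) × √15.0 = 0.0023 × 7.1400 × 39.00 × 3.8730 = 2.4805 mm/d
ETc = Kc × ET₀ = 1.02 × 2.4805 = 2.5301 mm/d
Over 28 days: 2.5301 × 28 = 70.843 mm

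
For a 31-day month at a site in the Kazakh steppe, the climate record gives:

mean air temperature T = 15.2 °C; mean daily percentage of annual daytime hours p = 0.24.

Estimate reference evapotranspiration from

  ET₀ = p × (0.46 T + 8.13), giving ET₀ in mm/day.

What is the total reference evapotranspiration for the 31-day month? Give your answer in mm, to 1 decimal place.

ET₀ = 0.24 × (0.46 × 15.2 + 8.13) = 0.24 × 15.122 = 3.6293 mm/d
Monthly total = 3.6293 × 31 = 112.508 mm

112.5 mm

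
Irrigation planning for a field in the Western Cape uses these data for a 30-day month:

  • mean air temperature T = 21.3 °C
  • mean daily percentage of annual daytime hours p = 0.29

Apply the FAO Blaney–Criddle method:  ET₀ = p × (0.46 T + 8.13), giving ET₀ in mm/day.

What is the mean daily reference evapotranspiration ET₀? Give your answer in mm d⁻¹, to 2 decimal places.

5.20 mm d⁻¹

ET₀ = 0.29 × (0.46 × 21.3 + 8.13) = 0.29 × 17.928 = 5.1991 mm/d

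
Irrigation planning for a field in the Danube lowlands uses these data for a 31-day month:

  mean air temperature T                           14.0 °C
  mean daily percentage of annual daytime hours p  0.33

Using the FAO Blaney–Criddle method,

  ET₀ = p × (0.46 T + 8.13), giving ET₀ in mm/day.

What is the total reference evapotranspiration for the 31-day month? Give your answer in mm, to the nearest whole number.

ET₀ = 0.33 × (0.46 × 14.0 + 8.13) = 0.33 × 14.570 = 4.8081 mm/d
Monthly total = 4.8081 × 31 = 149.051 mm

149 mm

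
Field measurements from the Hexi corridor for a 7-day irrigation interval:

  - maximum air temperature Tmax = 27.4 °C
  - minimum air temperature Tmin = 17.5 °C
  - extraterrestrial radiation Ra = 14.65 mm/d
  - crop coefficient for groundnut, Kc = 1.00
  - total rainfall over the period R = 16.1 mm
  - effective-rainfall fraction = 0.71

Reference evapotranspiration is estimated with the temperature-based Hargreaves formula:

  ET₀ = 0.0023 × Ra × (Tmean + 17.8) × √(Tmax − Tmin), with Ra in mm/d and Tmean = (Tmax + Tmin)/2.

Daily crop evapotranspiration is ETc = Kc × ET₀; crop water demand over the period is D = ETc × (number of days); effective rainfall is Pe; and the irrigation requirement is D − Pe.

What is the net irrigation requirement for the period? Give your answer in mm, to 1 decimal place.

18.4 mm

Tmean = (27.4 + 17.5)/2 = 22.45 °C
ET₀ = 0.0023 × 14.65 × (22.45 + 17.8) × √9.9 = 0.0023 × 14.65 × 40.25 × 3.1464 = 4.2672 mm/d
ETc = Kc × ET₀ = 1.00 × 4.2672 = 4.2672 mm/d
Crop demand D = ETc × 7 d = 4.2672 × 7 = 29.870 mm
Pe = 0.71 × 16.1 = 11.431 mm
D − Pe = 29.870 − 11.431 = 18.439 mm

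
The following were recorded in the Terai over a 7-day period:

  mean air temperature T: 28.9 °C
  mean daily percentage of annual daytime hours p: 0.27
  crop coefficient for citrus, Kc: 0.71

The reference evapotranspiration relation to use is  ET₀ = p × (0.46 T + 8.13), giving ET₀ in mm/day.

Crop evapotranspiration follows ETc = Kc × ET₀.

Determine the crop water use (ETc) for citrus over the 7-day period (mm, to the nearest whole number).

ET₀ = 0.27 × (0.46 × 28.9 + 8.13) = 0.27 × 21.424 = 5.7845 mm/d
ETc = Kc × ET₀ = 0.71 × 5.7845 = 4.1070 mm/d
Over 7 days: 4.1070 × 7 = 28.749 mm

29 mm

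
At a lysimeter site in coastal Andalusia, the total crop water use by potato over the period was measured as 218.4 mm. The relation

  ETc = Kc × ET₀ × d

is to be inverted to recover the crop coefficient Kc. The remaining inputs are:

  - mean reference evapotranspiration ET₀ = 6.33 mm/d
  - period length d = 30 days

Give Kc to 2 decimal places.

1.15

ETc = Kc × ET₀ × d  ⇒  Kc = ETc / (ET₀ × d)
Kc = 218.4 / (6.33 × 30) = 218.4 / 189.90 = 1.1501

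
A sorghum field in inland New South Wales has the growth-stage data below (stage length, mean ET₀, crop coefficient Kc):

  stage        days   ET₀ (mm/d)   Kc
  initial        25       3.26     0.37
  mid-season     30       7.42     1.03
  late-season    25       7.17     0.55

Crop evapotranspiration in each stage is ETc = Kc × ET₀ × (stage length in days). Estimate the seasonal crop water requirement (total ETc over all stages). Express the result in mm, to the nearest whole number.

358 mm

initial: 0.37 × 3.26 × 25 = 30.16 mm
mid-season: 1.03 × 7.42 × 30 = 229.28 mm
late-season: 0.55 × 7.17 × 25 = 98.59 mm
Seasonal total = 358.03 mm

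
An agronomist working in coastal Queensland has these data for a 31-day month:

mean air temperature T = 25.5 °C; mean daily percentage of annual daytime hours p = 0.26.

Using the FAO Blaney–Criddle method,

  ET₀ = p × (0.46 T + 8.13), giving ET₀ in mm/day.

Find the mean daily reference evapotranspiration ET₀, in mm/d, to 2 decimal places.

5.16 mm/d

ET₀ = 0.26 × (0.46 × 25.5 + 8.13) = 0.26 × 19.860 = 5.1636 mm/d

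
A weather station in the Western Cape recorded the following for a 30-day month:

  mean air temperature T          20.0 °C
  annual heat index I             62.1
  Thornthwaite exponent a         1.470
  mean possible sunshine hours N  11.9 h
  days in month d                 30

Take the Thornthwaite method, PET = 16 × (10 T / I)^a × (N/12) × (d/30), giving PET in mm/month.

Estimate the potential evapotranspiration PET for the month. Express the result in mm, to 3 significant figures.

88.5 mm

10T/I = 10 × 20.0 / 62.1 = 3.2206
(10T/I)^a = 3.2206^1.470 = 5.5804
Uncorrected PET = 16 × 5.5804 = 89.286 mm
Correction = (N/12)(d/30) = (11.9/12)(30/30) = 0.9917
PET = 89.286 × 0.9917 = 88.545 mm/month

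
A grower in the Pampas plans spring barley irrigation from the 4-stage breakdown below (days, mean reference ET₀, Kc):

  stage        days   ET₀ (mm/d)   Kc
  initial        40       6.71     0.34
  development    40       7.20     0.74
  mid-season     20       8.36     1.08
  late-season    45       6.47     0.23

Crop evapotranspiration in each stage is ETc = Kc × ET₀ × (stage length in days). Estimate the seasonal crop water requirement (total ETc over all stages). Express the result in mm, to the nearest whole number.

initial: 0.34 × 6.71 × 40 = 91.26 mm
development: 0.74 × 7.20 × 40 = 213.12 mm
mid-season: 1.08 × 8.36 × 20 = 180.58 mm
late-season: 0.23 × 6.47 × 45 = 66.96 mm
Seasonal total = 551.92 mm

552 mm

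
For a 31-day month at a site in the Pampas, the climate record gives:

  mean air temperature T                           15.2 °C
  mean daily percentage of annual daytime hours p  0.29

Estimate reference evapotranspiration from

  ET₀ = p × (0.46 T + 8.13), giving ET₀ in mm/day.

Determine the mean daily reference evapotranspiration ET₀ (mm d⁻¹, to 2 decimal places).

4.39 mm d⁻¹

ET₀ = 0.29 × (0.46 × 15.2 + 8.13) = 0.29 × 15.122 = 4.3854 mm/d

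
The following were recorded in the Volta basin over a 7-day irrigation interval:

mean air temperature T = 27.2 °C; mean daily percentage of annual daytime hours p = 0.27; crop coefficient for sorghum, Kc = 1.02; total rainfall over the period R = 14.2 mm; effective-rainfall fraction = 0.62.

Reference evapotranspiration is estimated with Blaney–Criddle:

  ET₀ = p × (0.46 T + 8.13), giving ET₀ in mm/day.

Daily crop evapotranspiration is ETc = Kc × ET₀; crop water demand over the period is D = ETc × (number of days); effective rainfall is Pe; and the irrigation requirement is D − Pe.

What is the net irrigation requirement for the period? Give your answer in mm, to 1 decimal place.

31.0 mm

ET₀ = 0.27 × (0.46 × 27.2 + 8.13) = 0.27 × 20.642 = 5.5733 mm/d
ETc = Kc × ET₀ = 1.02 × 5.5733 = 5.6848 mm/d
Crop demand D = ETc × 7 d = 5.6848 × 7 = 39.794 mm
Pe = 0.62 × 14.2 = 8.804 mm
D − Pe = 39.794 − 8.804 = 30.990 mm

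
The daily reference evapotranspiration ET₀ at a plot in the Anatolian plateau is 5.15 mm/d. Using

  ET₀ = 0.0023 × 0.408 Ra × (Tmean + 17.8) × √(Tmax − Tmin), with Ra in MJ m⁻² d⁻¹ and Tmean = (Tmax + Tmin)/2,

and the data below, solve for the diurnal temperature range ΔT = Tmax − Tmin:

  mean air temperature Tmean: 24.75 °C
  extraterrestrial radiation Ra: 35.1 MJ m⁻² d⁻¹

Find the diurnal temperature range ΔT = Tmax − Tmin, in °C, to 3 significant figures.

13.5 °C

√ΔT = ET₀ / [0.0023 × 0.408 × Ra × (Tmean+17.8)] = 5.15 / (0.0023 × 14.3208 × 42.55) = 3.6746
ΔT = 3.6746² = 13.503 °C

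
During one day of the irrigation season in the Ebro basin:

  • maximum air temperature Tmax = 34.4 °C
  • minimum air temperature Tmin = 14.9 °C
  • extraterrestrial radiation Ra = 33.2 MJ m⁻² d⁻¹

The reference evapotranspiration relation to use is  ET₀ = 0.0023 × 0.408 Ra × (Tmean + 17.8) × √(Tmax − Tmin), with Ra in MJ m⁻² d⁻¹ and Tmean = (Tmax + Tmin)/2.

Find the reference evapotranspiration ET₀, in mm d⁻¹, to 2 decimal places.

5.84 mm d⁻¹

Tmean = (34.4 + 14.9)/2 = 24.65 °C
0.408 Ra = 0.408 × 33.2 = 13.5456 mm/d equivalent
ET₀ = 0.0023 × 13.5456 × (24.65 + 17.8) × √19.5 = 0.0023 × 13.5456 × 42.45 × 4.4159 = 5.8401 mm/d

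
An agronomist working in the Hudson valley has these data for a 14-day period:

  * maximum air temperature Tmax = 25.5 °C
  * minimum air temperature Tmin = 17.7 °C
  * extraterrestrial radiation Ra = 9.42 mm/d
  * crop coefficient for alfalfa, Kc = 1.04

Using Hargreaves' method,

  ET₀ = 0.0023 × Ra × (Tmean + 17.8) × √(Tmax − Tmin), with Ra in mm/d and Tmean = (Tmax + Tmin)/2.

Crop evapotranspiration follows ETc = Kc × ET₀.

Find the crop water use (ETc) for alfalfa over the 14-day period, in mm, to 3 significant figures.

Tmean = (25.5 + 17.7)/2 = 21.60 °C
ET₀ = 0.0023 × 9.42 × (21.60 + 17.8) × √7.8 = 0.0023 × 9.42 × 39.40 × 2.7928 = 2.3840 mm/d
ETc = Kc × ET₀ = 1.04 × 2.3840 = 2.4794 mm/d
Over 14 days: 2.4794 × 14 = 34.712 mm

34.7 mm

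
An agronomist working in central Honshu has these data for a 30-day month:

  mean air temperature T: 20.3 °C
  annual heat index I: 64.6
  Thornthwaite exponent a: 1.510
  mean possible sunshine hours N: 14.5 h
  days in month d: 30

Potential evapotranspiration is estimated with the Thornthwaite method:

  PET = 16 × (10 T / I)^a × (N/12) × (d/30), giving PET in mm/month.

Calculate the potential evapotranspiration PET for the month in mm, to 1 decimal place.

10T/I = 10 × 20.3 / 64.6 = 3.1424
(10T/I)^a = 3.1424^1.510 = 5.6346
Uncorrected PET = 16 × 5.6346 = 90.154 mm
Correction = (N/12)(d/30) = (14.5/12)(30/30) = 1.2083
PET = 90.154 × 1.2083 = 108.933 mm/month

108.9 mm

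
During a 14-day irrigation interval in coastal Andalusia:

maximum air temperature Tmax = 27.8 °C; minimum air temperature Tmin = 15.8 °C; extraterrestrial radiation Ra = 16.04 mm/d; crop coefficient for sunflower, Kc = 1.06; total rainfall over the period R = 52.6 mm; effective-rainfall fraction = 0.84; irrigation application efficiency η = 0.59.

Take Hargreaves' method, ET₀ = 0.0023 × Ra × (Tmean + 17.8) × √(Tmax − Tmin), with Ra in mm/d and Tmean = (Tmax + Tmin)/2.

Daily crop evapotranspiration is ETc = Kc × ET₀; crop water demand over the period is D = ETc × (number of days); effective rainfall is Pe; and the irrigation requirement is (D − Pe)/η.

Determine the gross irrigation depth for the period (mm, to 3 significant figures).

52.4 mm

Tmean = (27.8 + 15.8)/2 = 21.80 °C
ET₀ = 0.0023 × 16.04 × (21.80 + 17.8) × √12.0 = 0.0023 × 16.04 × 39.60 × 3.4641 = 5.0608 mm/d
ETc = Kc × ET₀ = 1.06 × 5.0608 = 5.3644 mm/d
Crop demand D = ETc × 14 d = 5.3644 × 14 = 75.102 mm
Pe = 0.84 × 52.6 = 44.184 mm
D − Pe = 75.102 − 44.184 = 30.918 mm
Gross irrigation = 30.918 / 0.59 = 52.403 mm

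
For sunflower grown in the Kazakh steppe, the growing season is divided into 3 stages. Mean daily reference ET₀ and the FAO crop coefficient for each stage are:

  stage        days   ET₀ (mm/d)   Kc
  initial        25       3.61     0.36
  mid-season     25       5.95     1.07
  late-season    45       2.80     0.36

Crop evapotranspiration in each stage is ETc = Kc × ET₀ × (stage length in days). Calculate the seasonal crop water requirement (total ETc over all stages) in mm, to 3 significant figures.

237 mm

initial: 0.36 × 3.61 × 25 = 32.49 mm
mid-season: 1.07 × 5.95 × 25 = 159.16 mm
late-season: 0.36 × 2.80 × 45 = 45.36 mm
Seasonal total = 237.01 mm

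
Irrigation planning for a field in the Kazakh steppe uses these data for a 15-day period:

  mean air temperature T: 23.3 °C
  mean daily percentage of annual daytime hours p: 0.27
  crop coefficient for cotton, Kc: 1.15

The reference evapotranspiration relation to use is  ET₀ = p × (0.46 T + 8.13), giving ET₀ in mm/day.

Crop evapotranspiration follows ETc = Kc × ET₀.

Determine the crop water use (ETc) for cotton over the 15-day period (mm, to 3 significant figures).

ET₀ = 0.27 × (0.46 × 23.3 + 8.13) = 0.27 × 18.848 = 5.0890 mm/d
ETc = Kc × ET₀ = 1.15 × 5.0890 = 5.8524 mm/d
Over 15 days: 5.8524 × 15 = 87.786 mm

87.8 mm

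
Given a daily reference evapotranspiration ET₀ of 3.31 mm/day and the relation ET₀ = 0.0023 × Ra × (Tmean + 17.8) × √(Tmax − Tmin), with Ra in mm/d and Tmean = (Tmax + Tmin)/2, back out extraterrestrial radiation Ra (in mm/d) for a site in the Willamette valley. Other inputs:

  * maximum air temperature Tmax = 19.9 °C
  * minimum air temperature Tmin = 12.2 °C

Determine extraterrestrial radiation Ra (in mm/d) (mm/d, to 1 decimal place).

15.3 mm/d

Tmean = 16.05 °C; √ΔT = 2.7749
Ra = ET₀ / [0.0023 × (Tmean+17.8) × √ΔT] = 3.31 / (0.0023 × 33.85 × 2.7749) = 15.321 mm/d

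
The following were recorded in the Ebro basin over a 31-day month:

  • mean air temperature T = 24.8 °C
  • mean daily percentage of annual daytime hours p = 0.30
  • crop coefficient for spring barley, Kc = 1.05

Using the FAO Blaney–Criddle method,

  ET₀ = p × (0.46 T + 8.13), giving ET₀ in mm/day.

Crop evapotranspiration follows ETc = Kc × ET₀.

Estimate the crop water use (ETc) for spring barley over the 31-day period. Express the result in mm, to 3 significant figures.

191 mm

ET₀ = 0.30 × (0.46 × 24.8 + 8.13) = 0.30 × 19.538 = 5.8614 mm/d
ETc = Kc × ET₀ = 1.05 × 5.8614 = 6.1545 mm/d
Over 31 days: 6.1545 × 31 = 190.790 mm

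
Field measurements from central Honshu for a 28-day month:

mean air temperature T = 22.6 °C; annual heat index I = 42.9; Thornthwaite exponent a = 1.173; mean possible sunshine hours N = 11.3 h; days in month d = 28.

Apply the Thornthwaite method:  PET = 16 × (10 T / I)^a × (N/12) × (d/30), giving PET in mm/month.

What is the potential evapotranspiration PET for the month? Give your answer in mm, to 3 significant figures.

10T/I = 10 × 22.6 / 42.9 = 5.2681
(10T/I)^a = 5.2681^1.173 = 7.0226
Uncorrected PET = 16 × 7.0226 = 112.362 mm
Correction = (N/12)(d/30) = (11.3/12)(28/30) = 0.8789
PET = 112.362 × 0.8789 = 98.755 mm/month

98.8 mm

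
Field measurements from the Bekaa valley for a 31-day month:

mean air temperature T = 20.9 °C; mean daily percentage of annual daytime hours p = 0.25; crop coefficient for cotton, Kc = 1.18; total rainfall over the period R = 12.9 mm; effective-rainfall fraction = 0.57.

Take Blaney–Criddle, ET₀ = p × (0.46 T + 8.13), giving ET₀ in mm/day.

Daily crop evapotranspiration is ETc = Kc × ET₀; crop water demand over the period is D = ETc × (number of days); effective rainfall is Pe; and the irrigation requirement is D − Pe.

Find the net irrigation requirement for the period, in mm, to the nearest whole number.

ET₀ = 0.25 × (0.46 × 20.9 + 8.13) = 0.25 × 17.744 = 4.4360 mm/d
ETc = Kc × ET₀ = 1.18 × 4.4360 = 5.2345 mm/d
Crop demand D = ETc × 31 d = 5.2345 × 31 = 162.270 mm
Pe = 0.57 × 12.9 = 7.353 mm
D − Pe = 162.270 − 7.353 = 154.917 mm

155 mm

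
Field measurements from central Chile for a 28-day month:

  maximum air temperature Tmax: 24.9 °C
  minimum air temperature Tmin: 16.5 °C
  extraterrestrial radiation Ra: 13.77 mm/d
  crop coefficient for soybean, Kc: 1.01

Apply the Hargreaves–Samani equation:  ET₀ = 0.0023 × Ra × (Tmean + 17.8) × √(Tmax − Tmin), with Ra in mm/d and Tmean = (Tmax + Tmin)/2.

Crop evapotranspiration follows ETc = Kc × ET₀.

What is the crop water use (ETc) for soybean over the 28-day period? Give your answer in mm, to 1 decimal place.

99.9 mm

Tmean = (24.9 + 16.5)/2 = 20.70 °C
ET₀ = 0.0023 × 13.77 × (20.70 + 17.8) × √8.4 = 0.0023 × 13.77 × 38.50 × 2.8983 = 3.5340 mm/d
ETc = Kc × ET₀ = 1.01 × 3.5340 = 3.5693 mm/d
Over 28 days: 3.5693 × 28 = 99.940 mm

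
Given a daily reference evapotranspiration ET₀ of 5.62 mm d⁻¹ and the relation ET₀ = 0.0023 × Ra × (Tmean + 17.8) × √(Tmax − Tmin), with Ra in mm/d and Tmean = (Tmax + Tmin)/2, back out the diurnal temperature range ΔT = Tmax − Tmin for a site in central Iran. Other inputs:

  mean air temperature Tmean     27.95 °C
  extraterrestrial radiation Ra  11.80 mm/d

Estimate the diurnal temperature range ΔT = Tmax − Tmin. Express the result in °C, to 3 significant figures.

√ΔT = ET₀ / [0.0023 × Ra × (Tmean+17.8)] = 5.62 / (0.0023 × 11.80 × 45.75) = 4.5262
ΔT = 4.5262² = 20.486 °C

20.5 °C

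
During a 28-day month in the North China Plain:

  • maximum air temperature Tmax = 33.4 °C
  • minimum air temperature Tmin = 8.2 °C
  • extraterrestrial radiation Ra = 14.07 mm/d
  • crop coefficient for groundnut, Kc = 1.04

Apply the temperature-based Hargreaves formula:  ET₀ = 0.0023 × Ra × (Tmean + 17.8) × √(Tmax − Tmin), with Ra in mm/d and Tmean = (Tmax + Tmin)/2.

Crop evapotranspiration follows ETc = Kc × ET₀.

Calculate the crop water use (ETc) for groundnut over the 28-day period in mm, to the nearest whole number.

183 mm

Tmean = (33.4 + 8.2)/2 = 20.80 °C
ET₀ = 0.0023 × 14.07 × (20.80 + 17.8) × √25.2 = 0.0023 × 14.07 × 38.60 × 5.0200 = 6.2707 mm/d
ETc = Kc × ET₀ = 1.04 × 6.2707 = 6.5215 mm/d
Over 28 days: 6.5215 × 28 = 182.602 mm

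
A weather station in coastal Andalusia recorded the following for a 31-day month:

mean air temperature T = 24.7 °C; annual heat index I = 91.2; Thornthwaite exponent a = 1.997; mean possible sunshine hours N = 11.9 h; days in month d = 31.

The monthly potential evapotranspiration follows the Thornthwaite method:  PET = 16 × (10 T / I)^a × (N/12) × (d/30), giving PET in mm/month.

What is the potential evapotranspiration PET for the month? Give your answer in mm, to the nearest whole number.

120 mm

10T/I = 10 × 24.7 / 91.2 = 2.7083
(10T/I)^a = 2.7083^1.997 = 7.3130
Uncorrected PET = 16 × 7.3130 = 117.008 mm
Correction = (N/12)(d/30) = (11.9/12)(31/30) = 1.0247
PET = 117.008 × 1.0247 = 119.898 mm/month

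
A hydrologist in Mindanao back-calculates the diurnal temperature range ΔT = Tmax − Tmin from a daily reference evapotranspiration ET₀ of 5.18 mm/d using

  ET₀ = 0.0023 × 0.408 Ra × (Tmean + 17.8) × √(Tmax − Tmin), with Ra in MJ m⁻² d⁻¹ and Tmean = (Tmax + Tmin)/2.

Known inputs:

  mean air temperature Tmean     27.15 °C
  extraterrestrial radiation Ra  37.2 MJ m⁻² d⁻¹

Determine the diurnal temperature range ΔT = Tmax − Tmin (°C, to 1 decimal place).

10.9 °C

√ΔT = ET₀ / [0.0023 × 0.408 × Ra × (Tmean+17.8)] = 5.18 / (0.0023 × 15.1776 × 44.95) = 3.3012
ΔT = 3.3012² = 10.898 °C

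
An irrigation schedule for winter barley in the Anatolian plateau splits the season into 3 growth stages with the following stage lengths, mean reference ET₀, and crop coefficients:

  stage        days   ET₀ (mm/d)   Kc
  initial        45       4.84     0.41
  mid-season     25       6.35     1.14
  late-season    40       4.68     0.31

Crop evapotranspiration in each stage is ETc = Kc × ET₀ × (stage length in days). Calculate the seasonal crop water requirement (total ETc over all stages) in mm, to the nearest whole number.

initial: 0.41 × 4.84 × 45 = 89.30 mm
mid-season: 1.14 × 6.35 × 25 = 180.98 mm
late-season: 0.31 × 4.68 × 40 = 58.03 mm
Seasonal total = 328.31 mm

328 mm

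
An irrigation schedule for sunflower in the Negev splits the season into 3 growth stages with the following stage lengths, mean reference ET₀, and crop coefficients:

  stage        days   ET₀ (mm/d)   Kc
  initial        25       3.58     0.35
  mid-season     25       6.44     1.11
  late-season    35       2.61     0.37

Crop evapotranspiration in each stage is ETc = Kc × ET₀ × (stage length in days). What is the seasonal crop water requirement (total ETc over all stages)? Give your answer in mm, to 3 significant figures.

244 mm

initial: 0.35 × 3.58 × 25 = 31.33 mm
mid-season: 1.11 × 6.44 × 25 = 178.71 mm
late-season: 0.37 × 2.61 × 35 = 33.80 mm
Seasonal total = 243.84 mm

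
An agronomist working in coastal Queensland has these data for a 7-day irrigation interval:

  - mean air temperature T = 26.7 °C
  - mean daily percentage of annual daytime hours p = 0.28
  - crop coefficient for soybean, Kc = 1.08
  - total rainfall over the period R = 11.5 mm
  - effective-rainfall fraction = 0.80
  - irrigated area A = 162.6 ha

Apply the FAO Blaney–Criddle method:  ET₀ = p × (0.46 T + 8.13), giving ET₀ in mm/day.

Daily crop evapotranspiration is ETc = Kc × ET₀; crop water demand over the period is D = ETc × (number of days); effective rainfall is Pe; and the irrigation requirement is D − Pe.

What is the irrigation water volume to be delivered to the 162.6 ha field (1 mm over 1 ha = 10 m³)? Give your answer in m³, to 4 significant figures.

ET₀ = 0.28 × (0.46 × 26.7 + 8.13) = 0.28 × 20.412 = 5.7154 mm/d
ETc = Kc × ET₀ = 1.08 × 5.7154 = 6.1726 mm/d
Crop demand D = ETc × 7 d = 6.1726 × 7 = 43.208 mm
Pe = 0.80 × 11.5 = 9.200 mm
D − Pe = 43.208 − 9.200 = 34.008 mm
Volume = 34.008 mm × 162.6 ha × 10 = 55297.0 m³

55300 m³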